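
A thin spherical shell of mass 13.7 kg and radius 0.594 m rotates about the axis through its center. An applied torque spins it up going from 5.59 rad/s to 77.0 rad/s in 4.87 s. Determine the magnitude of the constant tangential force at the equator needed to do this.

F ≈ 79.6 N

I = (2/3)MR² = (2/3)(13.7)(0.594)² = 3.223 kg·m².
α = Δω/Δt = (77.0 − 5.59)/4.87 = 14.66 rad/s².
The required torque is τ = Iα = (3.223)(14.66) = 47.25 N·m.
A tangential force at the equator gives τ = FR, so F = τ/R = 47.25/0.594 = 79.55 N.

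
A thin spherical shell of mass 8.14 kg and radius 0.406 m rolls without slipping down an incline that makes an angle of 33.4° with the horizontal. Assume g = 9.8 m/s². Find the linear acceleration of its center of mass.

Translation along the incline: Mg sinθ − f = Ma.
Rotation about the center: fR = Iα with I = (2/3)MR². No-slip gives a = αR, so f = (I/R²)a = (2/3)M a.
Substituting: Mg sinθ = (1 + 0.6667)Ma, so a = g sinθ/(1 + 0.6667) = (9.8) sin 33.4° / 1.667 = 3.237 m/s².

a ≈ 3.24 m/s²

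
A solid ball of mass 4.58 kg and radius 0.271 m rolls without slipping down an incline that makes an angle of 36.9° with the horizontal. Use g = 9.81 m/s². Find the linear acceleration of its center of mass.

a ≈ 4.21 m/s²

Translation along the incline: Mg sinθ − f = Ma.
Rotation about the center: fR = Iα with I = (2/5)MR². No-slip gives a = αR, so f = (I/R²)a = (2/5)M a.
Substituting: Mg sinθ = (1 + 0.4000)Ma, so a = g sinθ/(1 + 0.4000) = (9.81) sin 36.9° / 1.400 = 4.207 m/s².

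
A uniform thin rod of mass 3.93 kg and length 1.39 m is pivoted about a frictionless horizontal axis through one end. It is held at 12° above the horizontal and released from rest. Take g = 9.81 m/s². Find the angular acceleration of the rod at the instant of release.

About the pivot, I = (1/3)ML² = (1/3)(3.93)(1.39)² = 2.531 kg·m².
The weight acts at the center, a distance L/2 = 0.6950 m from the pivot; τ = Mg(L/2) cos 12° = 26.21 N·m.
α = τ/I = 26.21/2.531 = 10.35 rad/s².
(Equivalently α = (3g/(2L)) cos 12° = 10.35 rad/s².)

α ≈ 10.4 rad/s²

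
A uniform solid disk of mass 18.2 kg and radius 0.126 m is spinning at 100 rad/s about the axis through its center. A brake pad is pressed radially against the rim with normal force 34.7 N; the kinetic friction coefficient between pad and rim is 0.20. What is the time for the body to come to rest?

I = ½MR² = (1/2)(18.2)(0.126)² = 0.1445 kg·m².
Friction force f = μN = (0.20)(34.7) = 6.940 N at the rim; torque magnitude τ = fR = 0.8744 N·m, opposing ω.
|α| = τ/I = 0.8744/0.1445 = 6.053 rad/s² (deceleration).
0 = ω₀ − |α|t ⇒ t = ω₀/|α| = 100/6.053 = 16.52 s.

t ≈ 16.5 s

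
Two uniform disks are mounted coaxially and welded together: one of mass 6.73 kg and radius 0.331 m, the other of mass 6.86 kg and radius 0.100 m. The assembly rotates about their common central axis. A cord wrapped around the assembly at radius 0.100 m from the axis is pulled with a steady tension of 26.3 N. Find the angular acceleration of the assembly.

I = ½M₁R₁² + ½M₂R₂² = ½(6.73)(0.331)² + ½(6.86)(0.100)² = 0.4030 kg·m².
τ = F r = (26.3)(0.100) = 2.630 N·m.
α = τ/I = 2.630/0.4030 = 6.526 rad/s².

α ≈ 6.53 rad/s²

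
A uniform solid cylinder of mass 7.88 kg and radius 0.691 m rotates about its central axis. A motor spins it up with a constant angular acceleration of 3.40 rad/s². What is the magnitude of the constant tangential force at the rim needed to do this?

I = ½MR² = (1/2)(7.88)(0.691)² = 1.881 kg·m².
The required torque is τ = Iα = (1.881)(3.400) = 6.396 N·m.
A tangential force at the rim gives τ = FR, so F = τ/R = 6.396/0.691 = 9.257 N.

F ≈ 9.26 N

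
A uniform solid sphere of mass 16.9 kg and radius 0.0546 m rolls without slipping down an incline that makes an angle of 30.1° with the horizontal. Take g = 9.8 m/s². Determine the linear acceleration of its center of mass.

Translation along the incline: Mg sinθ − f = Ma.
Rotation about the center: fR = Iα with I = (2/5)MR². No-slip gives a = αR, so f = (I/R²)a = (2/5)M a.
Substituting: Mg sinθ = (1 + 0.4000)Ma, so a = g sinθ/(1 + 0.4000) = (9.8) sin 30.1° / 1.400 = 3.511 m/s².

a ≈ 3.51 m/s²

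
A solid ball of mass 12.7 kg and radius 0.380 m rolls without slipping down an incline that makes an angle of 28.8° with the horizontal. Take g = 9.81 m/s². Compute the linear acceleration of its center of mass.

Translation along the incline: Mg sinθ − f = Ma.
Rotation about the center: fR = Iα with I = (2/5)MR². No-slip gives a = αR, so f = (I/R²)a = (2/5)M a.
Substituting: Mg sinθ = (1 + 0.4000)Ma, so a = g sinθ/(1 + 0.4000) = (9.81) sin 28.8° / 1.400 = 3.376 m/s².

a ≈ 3.38 m/s²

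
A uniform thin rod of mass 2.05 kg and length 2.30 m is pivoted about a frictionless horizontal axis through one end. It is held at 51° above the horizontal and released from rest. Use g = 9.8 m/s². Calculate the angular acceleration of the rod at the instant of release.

About the pivot, I = (1/3)ML² = (1/3)(2.05)(2.30)² = 3.615 kg·m².
The weight acts at the center, a distance L/2 = 1.150 m from the pivot; τ = Mg(L/2) cos 51° = 14.54 N·m.
α = τ/I = 14.54/3.615 = 4.022 rad/s².

α ≈ 4.02 rad/s²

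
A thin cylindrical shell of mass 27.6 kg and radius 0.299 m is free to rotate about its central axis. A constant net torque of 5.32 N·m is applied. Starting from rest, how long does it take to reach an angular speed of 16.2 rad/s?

t ≈ 7.51 s

I = MR² = (27.6)(0.299)² = 2.467 kg·m².
α = τ/I = 5.32/2.467 = 2.156 rad/s².
ω = αt ⇒ t = ω/α = 16.2/2.156 = 7.514 s.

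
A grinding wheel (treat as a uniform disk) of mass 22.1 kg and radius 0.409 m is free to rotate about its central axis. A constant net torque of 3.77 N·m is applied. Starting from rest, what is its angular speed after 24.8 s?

I = ½MR² = (1/2)(22.1)(0.409)² = 1.848 kg·m².
α = τ/I = 3.77/1.848 = 2.040 rad/s².
ω = ω₀ + αt = 0 + (2.040)(24.8) = 50.58 rad/s.

ω ≈ 50.6 rad/s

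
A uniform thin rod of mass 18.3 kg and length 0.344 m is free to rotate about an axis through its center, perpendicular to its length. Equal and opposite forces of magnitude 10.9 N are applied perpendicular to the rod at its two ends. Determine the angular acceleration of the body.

I = (1/12)ML² = (1/12)(18.3)(0.344)² = 0.1805 kg·m².
The couple gives τ = F·(L/2) + F·(L/2) = F L = (10.9)(0.344) = 3.750 N·m.
From τ = Iα: α = 3.750/0.1805 = 20.78 rad/s².

α ≈ 20.8 rad/s²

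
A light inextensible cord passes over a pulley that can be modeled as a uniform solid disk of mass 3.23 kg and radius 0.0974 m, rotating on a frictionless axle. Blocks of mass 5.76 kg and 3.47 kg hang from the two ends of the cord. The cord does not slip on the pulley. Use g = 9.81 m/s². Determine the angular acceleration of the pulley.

I = ½MR² = (1/2)(3.23)(0.0974)² = 0.01532 kg·m².
Heavier block: m₁g − T₁ = m₁a. Lighter block: T₂ − m₂g = m₂a.
Pulley: (T₁ − T₂)R = Iα = I(a/R), so T₁ − T₂ = (I/R²)a = (1/2)M_p a = 1.615·a.
Adding the three: (m₁ − m₂)g = (m₁ + m₂ + 1.615)a, so a = (5.76 − 3.47)(9.81)/(5.76 + 3.47 + 1.615) = 2.071 m/s².
α = a/R = 2.071/0.0974 = 21.27 rad/s².

α ≈ 21.3 rad/s²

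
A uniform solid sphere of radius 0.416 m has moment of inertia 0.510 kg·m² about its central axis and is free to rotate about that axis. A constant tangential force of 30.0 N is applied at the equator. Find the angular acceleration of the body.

α ≈ 24.5 rad/s²

τ = F R = (30.0)(0.416) = 12.48 N·m.
From τ = Iα: α = 12.48/0.5100 = 24.47 rad/s².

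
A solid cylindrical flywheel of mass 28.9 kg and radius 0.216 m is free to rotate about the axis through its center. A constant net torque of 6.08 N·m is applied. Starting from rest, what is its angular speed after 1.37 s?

ω ≈ 12.4 rad/s

I = ½MR² = (1/2)(28.9)(0.216)² = 0.6742 kg·m².
α = τ/I = 6.08/0.6742 = 9.018 rad/s².
ω = ω₀ + αt = 0 + (9.018)(1.37) = 12.36 rad/s.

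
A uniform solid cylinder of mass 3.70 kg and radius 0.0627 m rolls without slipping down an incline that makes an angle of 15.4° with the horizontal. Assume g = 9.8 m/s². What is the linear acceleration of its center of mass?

a ≈ 1.73 m/s²

Translation along the incline: Mg sinθ − f = Ma.
Rotation about the center: fR = Iα with I = ½MR². No-slip gives a = αR, so f = (I/R²)a = (1/2)M a.
Substituting: Mg sinθ = (1 + 0.5000)Ma, so a = g sinθ/(1 + 0.5000) = (9.8) sin 15.4° / 1.500 = 1.735 m/s².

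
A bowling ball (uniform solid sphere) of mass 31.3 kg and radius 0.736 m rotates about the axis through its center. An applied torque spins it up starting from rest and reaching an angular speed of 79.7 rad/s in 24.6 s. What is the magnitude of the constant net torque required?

τ ≈ 22.0 N·m

I = (2/5)MR² = (2/5)(31.3)(0.736)² = 6.782 kg·m².
α = Δω/Δt = (79.7 − 0)/24.6 = 3.240 rad/s².
τ = Iα = (6.782)(3.240) = 21.97 N·m.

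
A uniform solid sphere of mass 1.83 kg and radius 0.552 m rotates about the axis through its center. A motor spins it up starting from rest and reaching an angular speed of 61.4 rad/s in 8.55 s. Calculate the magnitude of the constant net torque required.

I = (2/5)MR² = (2/5)(1.83)(0.552)² = 0.2230 kg·m².
α = Δω/Δt = (61.4 − 0)/8.55 = 7.181 rad/s².
τ = Iα = (0.2230)(7.181) = 1.602 N·m.

τ ≈ 1.60 N·m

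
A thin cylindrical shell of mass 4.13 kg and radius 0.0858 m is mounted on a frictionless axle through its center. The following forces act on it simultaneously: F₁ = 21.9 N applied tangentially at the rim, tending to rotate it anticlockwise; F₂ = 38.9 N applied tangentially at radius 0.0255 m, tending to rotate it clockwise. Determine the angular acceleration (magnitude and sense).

α ≈ 29.2 rad/s², anticlockwise

I = MR² = (4.13)(0.0858)² = 0.03040 kg·m².
Taking anticlockwise as positive: τ₁ = +(21.9)(0.0858) = +1.879 N·m; τ₂ = −(38.9)(0.0255) = −0.9919 N·m.
Net torque τ = 0.8871 N·m.
α = τ/I = 0.8871/0.03040 = 29.18 rad/s².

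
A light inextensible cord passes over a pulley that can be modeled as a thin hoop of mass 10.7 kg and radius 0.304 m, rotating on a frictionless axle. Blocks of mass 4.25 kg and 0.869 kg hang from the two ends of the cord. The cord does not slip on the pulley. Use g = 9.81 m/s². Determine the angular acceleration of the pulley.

α ≈ 6.90 rad/s²

I = MR² = (10.7)(0.304)² = 0.9889 kg·m².
Heavier block: m₁g − T₁ = m₁a. Lighter block: T₂ − m₂g = m₂a.
Pulley: (T₁ − T₂)R = Iα = I(a/R), so T₁ − T₂ = (I/R²)a = 1·M_p a = 10.70·a.
Adding the three: (m₁ − m₂)g = (m₁ + m₂ + 10.70)a, so a = (4.25 − 0.869)(9.81)/(4.25 + 0.869 + 10.70) = 2.097 m/s².
α = a/R = 2.097/0.304 = 6.897 rad/s².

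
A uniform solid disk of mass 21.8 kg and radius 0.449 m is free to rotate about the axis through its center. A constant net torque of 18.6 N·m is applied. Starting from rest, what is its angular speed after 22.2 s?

I = ½MR² = (1/2)(21.8)(0.449)² = 2.197 kg·m².
α = τ/I = 18.6/2.197 = 8.464 rad/s².
ω = ω₀ + αt = 0 + (8.464)(22.2) = 187.9 rad/s.

ω ≈ 188 rad/s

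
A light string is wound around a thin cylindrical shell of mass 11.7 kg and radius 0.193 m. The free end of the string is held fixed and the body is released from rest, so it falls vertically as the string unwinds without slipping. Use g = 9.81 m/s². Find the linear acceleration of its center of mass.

Translation: Mg − T = Ma. Rotation about the center: TR = Iα with I = MR².
With a = αR: T = (I/R²)a = M a, so Mg = (1 + 1.000)Ma.
a = g/(1 + 1.000) = 9.81/2.000 = 4.905 m/s².

a ≈ 4.91 m/s²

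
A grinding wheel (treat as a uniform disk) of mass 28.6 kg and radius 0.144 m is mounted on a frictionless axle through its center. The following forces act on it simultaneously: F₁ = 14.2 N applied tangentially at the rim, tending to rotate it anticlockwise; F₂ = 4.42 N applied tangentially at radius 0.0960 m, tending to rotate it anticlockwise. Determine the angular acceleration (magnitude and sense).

I = ½MR² = (1/2)(28.6)(0.144)² = 0.2965 kg·m².
Taking anticlockwise as positive: τ₁ = +(14.2)(0.144) = +2.045 N·m; τ₂ = +(4.42)(0.0960) = +0.4243 N·m.
Net torque τ = 2.469 N·m.
α = τ/I = 2.469/0.2965 = 8.327 rad/s².

α ≈ 8.33 rad/s², anticlockwise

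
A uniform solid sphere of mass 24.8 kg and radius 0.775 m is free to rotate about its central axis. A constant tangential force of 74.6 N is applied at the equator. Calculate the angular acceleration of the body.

I = (2/5)MR² = (2/5)(24.8)(0.775)² = 5.958 kg·m².
τ = F R = (74.6)(0.775) = 57.81 N·m.
Newton's second law for rotation, τ = Iα, gives α = τ/I = 57.81/5.958 = 9.703 rad/s².

α ≈ 9.70 rad/s²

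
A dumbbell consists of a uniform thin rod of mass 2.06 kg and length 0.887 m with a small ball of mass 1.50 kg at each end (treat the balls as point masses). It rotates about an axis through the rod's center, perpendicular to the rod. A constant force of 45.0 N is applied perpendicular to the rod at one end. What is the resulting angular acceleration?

α ≈ 27.5 rad/s²

I_rod = (1/12)ML² = (1/12)(2.06)(0.887)² = 0.1351 kg·m².
I_balls = 2·m·(L/2)² = 2(1.50)(0.4435)² = 0.5901 kg·m².
Total I = 0.7251 kg·m².
τ = F·(L/2) = (45.0)(0.444) = 19.96 N·m.
α = τ/I = 19.96/0.7251 = 27.52 rad/s².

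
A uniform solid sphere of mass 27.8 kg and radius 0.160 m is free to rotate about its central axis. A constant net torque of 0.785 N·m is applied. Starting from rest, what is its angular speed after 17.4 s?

ω ≈ 48.0 rad/s

I = (2/5)MR² = (2/5)(27.8)(0.160)² = 0.2847 kg·m².
α = τ/I = 0.785/0.2847 = 2.758 rad/s².
ω = ω₀ + αt = 0 + (2.758)(17.4) = 47.98 rad/s.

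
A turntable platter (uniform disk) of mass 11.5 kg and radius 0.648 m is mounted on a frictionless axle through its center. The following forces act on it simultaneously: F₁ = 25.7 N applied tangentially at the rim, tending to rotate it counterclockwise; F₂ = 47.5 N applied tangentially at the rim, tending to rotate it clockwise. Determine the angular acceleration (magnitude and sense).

I = ½MR² = (1/2)(11.5)(0.648)² = 2.414 kg·m².
Taking counterclockwise as positive: τ₁ = +(25.7)(0.648) = +16.65 N·m; τ₂ = −(47.5)(0.648) = −30.78 N·m.
Net torque τ = -14.13 N·m.
α = τ/I = -14.13/2.414 = -5.851 rad/s².

α ≈ 5.85 rad/s², clockwise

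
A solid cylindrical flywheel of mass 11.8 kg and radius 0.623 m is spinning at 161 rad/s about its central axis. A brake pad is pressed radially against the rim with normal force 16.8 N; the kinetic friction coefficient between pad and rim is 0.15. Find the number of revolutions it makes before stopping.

I = ½MR² = (1/2)(11.8)(0.623)² = 2.290 kg·m².
Friction force f = μN = (0.15)(16.8) = 2.520 N at the rim; torque magnitude τ = fR = 1.570 N·m, opposing ω.
|α| = τ/I = 1.570/2.290 = 0.6856 rad/s² (deceleration).
ω² = ω₀² − 2|α|θ with ω = 0 ⇒ θ = ω₀²/(2|α|) = 18900 rad = 3009 rev.

≈ 3010 revolutions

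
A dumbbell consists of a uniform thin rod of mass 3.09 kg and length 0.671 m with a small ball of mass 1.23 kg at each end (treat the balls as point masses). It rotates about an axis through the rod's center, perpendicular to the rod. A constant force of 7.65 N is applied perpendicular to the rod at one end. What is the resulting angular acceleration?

α ≈ 6.53 rad/s²

I_rod = (1/12)ML² = (1/12)(3.09)(0.671)² = 0.1159 kg·m².
I_balls = 2·m·(L/2)² = 2(1.23)(0.3355)² = 0.2769 kg·m².
Total I = 0.3928 kg·m².
τ = F·(L/2) = (7.65)(0.336) = 2.567 N·m.
α = τ/I = 2.567/0.3928 = 6.533 rad/s².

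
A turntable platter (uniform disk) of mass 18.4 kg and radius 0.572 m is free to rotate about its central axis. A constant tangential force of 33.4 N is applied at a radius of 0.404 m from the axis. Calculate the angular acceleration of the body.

I = ½MR² = (1/2)(18.4)(0.572)² = 3.010 kg·m².
τ = F·r = (33.4)(0.404) = 13.49 N·m.
From τ = Iα: α = 13.49/3.010 = 4.483 rad/s².

α ≈ 4.48 rad/s²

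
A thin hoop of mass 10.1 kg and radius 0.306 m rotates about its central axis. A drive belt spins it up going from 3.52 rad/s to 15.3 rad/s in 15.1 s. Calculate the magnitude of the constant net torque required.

I = MR² = (10.1)(0.306)² = 0.9457 kg·m².
α = Δω/Δt = (15.3 − 3.52)/15.1 = 0.7801 rad/s².
τ = Iα = (0.9457)(0.7801) = 0.7378 N·m.

τ ≈ 0.738 N·m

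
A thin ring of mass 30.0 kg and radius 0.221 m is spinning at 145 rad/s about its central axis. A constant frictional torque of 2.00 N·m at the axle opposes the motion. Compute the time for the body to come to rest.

t ≈ 106 s

I = MR² = (30.0)(0.221)² = 1.465 kg·m².
The net torque has magnitude 2.00 N·m, opposing ω.
|α| = τ/I = 2.000/1.465 = 1.365 rad/s² (deceleration).
0 = ω₀ − |α|t ⇒ t = ω₀/|α| = 145/1.365 = 106.2 s.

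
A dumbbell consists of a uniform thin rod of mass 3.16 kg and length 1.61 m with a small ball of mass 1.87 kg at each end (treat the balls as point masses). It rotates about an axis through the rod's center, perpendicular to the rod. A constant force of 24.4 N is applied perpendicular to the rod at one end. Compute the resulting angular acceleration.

α ≈ 6.32 rad/s²

I_rod = (1/12)ML² = (1/12)(3.16)(1.61)² = 0.6826 kg·m².
I_balls = 2·m·(L/2)² = 2(1.87)(0.8050)² = 2.424 kg·m².
Total I = 3.106 kg·m².
τ = F·(L/2) = (24.4)(0.805) = 19.64 N·m.
α = τ/I = 19.64/3.106 = 6.323 rad/s².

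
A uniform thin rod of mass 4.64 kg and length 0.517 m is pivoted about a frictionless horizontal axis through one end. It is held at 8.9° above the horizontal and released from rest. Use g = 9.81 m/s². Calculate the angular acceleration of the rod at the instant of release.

About the pivot, I = (1/3)ML² = (1/3)(4.64)(0.517)² = 0.4134 kg·m².
The weight acts at the center, a distance L/2 = 0.2585 m from the pivot; τ = Mg(L/2) cos 8.9° = 11.62 N·m.
α = τ/I = 11.62/0.4134 = 28.12 rad/s².
(Equivalently α = (3g/(2L)) cos 8.9° = 28.12 rad/s².)

α ≈ 28.1 rad/s²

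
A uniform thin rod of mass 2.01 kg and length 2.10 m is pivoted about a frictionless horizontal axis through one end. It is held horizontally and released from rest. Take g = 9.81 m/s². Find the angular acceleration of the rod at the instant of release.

About the pivot, I = (1/3)ML² = (1/3)(2.01)(2.10)² = 2.955 kg·m².
The weight acts at the center, a distance L/2 = 1.050 m from the pivot; τ = Mg(L/2) = 20.70 N·m.
α = τ/I = 20.70/2.955 = 7.007 rad/s².

α ≈ 7.01 rad/s²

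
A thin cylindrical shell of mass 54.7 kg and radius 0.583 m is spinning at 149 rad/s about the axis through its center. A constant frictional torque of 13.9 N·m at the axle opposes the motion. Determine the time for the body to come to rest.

t ≈ 199 s

I = MR² = (54.7)(0.583)² = 18.59 kg·m².
The net torque has magnitude 13.9 N·m, opposing ω.
|α| = τ/I = 13.90/18.59 = 0.7476 rad/s² (deceleration).
0 = ω₀ − |α|t ⇒ t = ω₀/|α| = 149/0.7476 = 199.3 s.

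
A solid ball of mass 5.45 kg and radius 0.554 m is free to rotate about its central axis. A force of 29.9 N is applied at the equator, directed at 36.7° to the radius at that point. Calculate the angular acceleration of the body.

α ≈ 14.8 rad/s²

I = (2/5)MR² = (2/5)(5.45)(0.554)² = 0.6691 kg·m².
Only the tangential component produces torque: τ = F R sinθ = (29.9)(0.554) sin 36.7° = 9.899 N·m.
Newton's second law for rotation, τ = Iα, gives α = τ/I = 9.899/0.6691 = 14.80 rad/s².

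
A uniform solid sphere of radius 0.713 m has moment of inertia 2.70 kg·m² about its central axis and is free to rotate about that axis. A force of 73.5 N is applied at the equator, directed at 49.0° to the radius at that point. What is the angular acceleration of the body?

α ≈ 14.6 rad/s²

Only the tangential component produces torque: τ = F R sinθ = (73.5)(0.713) sin 49.0° = 39.55 N·m.
Newton's second law for rotation, τ = Iα, gives α = τ/I = 39.55/2.700 = 14.65 rad/s².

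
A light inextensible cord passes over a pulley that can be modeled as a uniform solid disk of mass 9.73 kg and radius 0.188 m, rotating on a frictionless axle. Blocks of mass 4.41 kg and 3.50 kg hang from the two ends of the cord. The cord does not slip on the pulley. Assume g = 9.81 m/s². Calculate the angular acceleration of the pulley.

α ≈ 3.72 rad/s²

I = ½MR² = (1/2)(9.73)(0.188)² = 0.1719 kg·m².
Heavier block: m₁g − T₁ = m₁a. Lighter block: T₂ − m₂g = m₂a.
Pulley: (T₁ − T₂)R = Iα = I(a/R), so T₁ − T₂ = (I/R²)a = (1/2)M_p a = 4.865·a.
Adding the three: (m₁ − m₂)g = (m₁ + m₂ + 4.865)a, so a = (4.41 − 3.50)(9.81)/(4.41 + 3.50 + 4.865) = 0.6988 m/s².
α = a/R = 0.6988/0.188 = 3.717 rad/s².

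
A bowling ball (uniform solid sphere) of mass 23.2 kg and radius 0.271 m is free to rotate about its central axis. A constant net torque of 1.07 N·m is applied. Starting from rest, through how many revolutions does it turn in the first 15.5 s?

≈ 30.0 revolutions

I = (2/5)MR² = (2/5)(23.2)(0.271)² = 0.6815 kg·m².
α = τ/I = 1.07/0.6815 = 1.570 rad/s².
θ = ½αt² = ½(1.570)(15.5)² = 188.6 rad.
Revolutions = θ/(2π) = 30.02.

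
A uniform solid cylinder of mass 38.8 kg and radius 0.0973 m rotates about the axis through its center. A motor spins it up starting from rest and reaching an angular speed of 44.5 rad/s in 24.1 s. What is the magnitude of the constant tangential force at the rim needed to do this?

I = ½MR² = (1/2)(38.8)(0.0973)² = 0.1837 kg·m².
α = Δω/Δt = (44.5 − 0)/24.1 = 1.846 rad/s².
The required torque is τ = Iα = (0.1837)(1.846) = 0.3391 N·m.
A tangential force at the rim gives τ = FR, so F = τ/R = 0.3391/0.0973 = 3.485 N.

F ≈ 3.49 N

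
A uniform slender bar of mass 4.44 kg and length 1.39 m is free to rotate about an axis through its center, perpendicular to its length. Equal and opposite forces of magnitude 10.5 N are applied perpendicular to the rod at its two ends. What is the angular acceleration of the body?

α ≈ 20.4 rad/s²

I = (1/12)ML² = (1/12)(4.44)(1.39)² = 0.7149 kg·m².
The couple gives τ = F·(L/2) + F·(L/2) = F L = (10.5)(1.39) = 14.59 N·m.
Newton's second law for rotation, τ = Iα, gives α = τ/I = 14.59/0.7149 = 20.42 rad/s².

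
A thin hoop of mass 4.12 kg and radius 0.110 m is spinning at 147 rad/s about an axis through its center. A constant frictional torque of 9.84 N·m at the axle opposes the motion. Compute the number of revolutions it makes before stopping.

≈ 8.71 revolutions

I = MR² = (4.12)(0.110)² = 0.04985 kg·m².
The net torque has magnitude 9.84 N·m, opposing ω.
|α| = τ/I = 9.840/0.04985 = 197.4 rad/s² (deceleration).
ω² = ω₀² − 2|α|θ with ω = 0 ⇒ θ = ω₀²/(2|α|) = 54.74 rad = 8.712 rev.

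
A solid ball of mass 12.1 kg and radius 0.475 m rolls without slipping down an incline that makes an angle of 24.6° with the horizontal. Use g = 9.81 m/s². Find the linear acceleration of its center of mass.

Translation along the incline: Mg sinθ − f = Ma.
Rotation about the center: fR = Iα with I = (2/5)MR². No-slip gives a = αR, so f = (I/R²)a = (2/5)M a.
Substituting: Mg sinθ = (1 + 0.4000)Ma, so a = g sinθ/(1 + 0.4000) = (9.81) sin 24.6° / 1.400 = 2.917 m/s².

a ≈ 2.92 m/s²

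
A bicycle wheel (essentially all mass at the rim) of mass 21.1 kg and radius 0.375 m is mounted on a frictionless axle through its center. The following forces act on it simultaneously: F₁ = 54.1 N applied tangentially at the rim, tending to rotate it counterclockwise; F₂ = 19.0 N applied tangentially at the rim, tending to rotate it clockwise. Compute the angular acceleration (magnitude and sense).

I = MR² = (21.1)(0.375)² = 2.967 kg·m².
Taking counterclockwise as positive: τ₁ = +(54.1)(0.375) = +20.29 N·m; τ₂ = −(19.0)(0.375) = −7.125 N·m.
Net torque τ = 13.16 N·m.
α = τ/I = 13.16/2.967 = 4.436 rad/s².

α ≈ 4.44 rad/s², counterclockwise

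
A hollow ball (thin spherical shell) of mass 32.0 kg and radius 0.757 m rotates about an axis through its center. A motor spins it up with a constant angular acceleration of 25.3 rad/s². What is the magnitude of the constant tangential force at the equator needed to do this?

I = (2/3)MR² = (2/3)(32.0)(0.757)² = 12.23 kg·m².
The required torque is τ = Iα = (12.23)(25.30) = 309.3 N·m.
A tangential force at the equator gives τ = FR, so F = τ/R = 309.3/0.757 = 408.6 N.

F ≈ 409 N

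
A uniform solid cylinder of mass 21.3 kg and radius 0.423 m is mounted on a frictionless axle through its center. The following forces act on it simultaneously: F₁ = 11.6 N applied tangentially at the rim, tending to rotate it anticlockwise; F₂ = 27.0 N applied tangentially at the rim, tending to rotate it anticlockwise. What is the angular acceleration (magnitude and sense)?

α ≈ 8.57 rad/s², anticlockwise

I = ½MR² = (1/2)(21.3)(0.423)² = 1.906 kg·m².
Taking anticlockwise as positive: τ₁ = +(11.6)(0.423) = +4.907 N·m; τ₂ = +(27.0)(0.423) = +11.42 N·m.
Net torque τ = 16.33 N·m.
α = τ/I = 16.33/1.906 = 8.568 rad/s².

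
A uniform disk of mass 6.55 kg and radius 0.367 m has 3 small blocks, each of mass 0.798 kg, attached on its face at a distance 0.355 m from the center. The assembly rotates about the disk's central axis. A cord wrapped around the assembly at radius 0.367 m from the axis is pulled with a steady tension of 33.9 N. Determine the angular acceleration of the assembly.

α ≈ 16.7 rad/s²

I_disk = ½MR² = ½(6.55)(0.367)² = 0.4411 kg·m².
I_blocks = 3·m·r² = 3(0.798)(0.355)² = 0.3017 kg·m².
Total I = 0.7428 kg·m².
τ = F r = (33.9)(0.367) = 12.44 N·m.
α = τ/I = 12.44/0.7428 = 16.75 rad/s².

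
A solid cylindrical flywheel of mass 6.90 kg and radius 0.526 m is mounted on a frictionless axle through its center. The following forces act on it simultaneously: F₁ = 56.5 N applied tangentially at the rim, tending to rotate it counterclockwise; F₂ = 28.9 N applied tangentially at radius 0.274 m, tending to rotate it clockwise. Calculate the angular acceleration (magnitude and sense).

α ≈ 22.8 rad/s², counterclockwise

I = ½MR² = (1/2)(6.90)(0.526)² = 0.9545 kg·m².
Taking counterclockwise as positive: τ₁ = +(56.5)(0.526) = +29.72 N·m; τ₂ = −(28.9)(0.274) = −7.919 N·m.
Net torque τ = 21.80 N·m.
α = τ/I = 21.80/0.9545 = 22.84 rad/s².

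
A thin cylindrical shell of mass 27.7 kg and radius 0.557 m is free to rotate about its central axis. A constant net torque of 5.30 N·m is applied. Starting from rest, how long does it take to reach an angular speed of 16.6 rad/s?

I = MR² = (27.7)(0.557)² = 8.594 kg·m².
α = τ/I = 5.30/8.594 = 0.6167 rad/s².
ω = αt ⇒ t = ω/α = 16.6/0.6167 = 26.92 s.

t ≈ 26.9 s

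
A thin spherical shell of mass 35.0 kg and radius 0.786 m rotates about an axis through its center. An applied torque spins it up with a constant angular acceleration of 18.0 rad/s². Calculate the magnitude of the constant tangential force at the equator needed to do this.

F ≈ 330 N

I = (2/3)MR² = (2/3)(35.0)(0.786)² = 14.42 kg·m².
The required torque is τ = Iα = (14.42)(18.00) = 259.5 N·m.
A tangential force at the equator gives τ = FR, so F = τ/R = 259.5/0.786 = 330.1 N.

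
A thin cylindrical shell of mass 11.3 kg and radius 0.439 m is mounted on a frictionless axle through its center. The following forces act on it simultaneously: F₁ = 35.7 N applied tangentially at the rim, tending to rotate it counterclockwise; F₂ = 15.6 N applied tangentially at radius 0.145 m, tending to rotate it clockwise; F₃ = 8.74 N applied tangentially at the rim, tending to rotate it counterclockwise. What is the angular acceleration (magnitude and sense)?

I = MR² = (11.3)(0.439)² = 2.178 kg·m².
Taking counterclockwise as positive: τ₁ = +(35.7)(0.439) = +15.67 N·m; τ₂ = −(15.6)(0.145) = −2.262 N·m; τ₃ = +(8.74)(0.439) = +3.837 N·m.
Net torque τ = 17.25 N·m.
α = τ/I = 17.25/2.178 = 7.920 rad/s².

α ≈ 7.92 rad/s², counterclockwise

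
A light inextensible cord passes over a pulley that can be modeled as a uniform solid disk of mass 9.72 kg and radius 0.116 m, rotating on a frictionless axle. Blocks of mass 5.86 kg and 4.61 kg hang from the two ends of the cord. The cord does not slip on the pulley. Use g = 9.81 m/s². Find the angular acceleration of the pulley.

α ≈ 6.90 rad/s²

I = ½MR² = (1/2)(9.72)(0.116)² = 0.06540 kg·m².
Heavier block: m₁g − T₁ = m₁a. Lighter block: T₂ − m₂g = m₂a.
Pulley: (T₁ − T₂)R = Iα = I(a/R), so T₁ − T₂ = (I/R²)a = (1/2)M_p a = 4.860·a.
Adding the three: (m₁ − m₂)g = (m₁ + m₂ + 4.860)a, so a = (5.86 − 4.61)(9.81)/(5.86 + 4.61 + 4.860) = 0.7999 m/s².
α = a/R = 0.7999/0.116 = 6.896 rad/s².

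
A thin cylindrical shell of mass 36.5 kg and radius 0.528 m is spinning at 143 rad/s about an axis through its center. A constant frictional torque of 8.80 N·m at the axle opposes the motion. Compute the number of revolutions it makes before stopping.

≈ 1880 revolutions

I = MR² = (36.5)(0.528)² = 10.18 kg·m².
The net torque has magnitude 8.80 N·m, opposing ω.
|α| = τ/I = 8.800/10.18 = 0.8648 rad/s² (deceleration).
ω² = ω₀² − 2|α|θ with ω = 0 ⇒ θ = ω₀²/(2|α|) = 11820 rad = 1882 rev.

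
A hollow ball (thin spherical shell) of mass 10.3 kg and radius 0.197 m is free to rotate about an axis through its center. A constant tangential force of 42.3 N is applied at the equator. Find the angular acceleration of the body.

α ≈ 31.3 rad/s²

I = (2/3)MR² = (2/3)(10.3)(0.197)² = 0.2665 kg·m².
τ = F R = (42.3)(0.197) = 8.333 N·m.
Newton's second law for rotation, τ = Iα, gives α = τ/I = 8.333/0.2665 = 31.27 rad/s².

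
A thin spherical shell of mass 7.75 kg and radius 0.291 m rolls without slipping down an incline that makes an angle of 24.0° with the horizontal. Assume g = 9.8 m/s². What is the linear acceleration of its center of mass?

a ≈ 2.39 m/s²

Translation along the incline: Mg sinθ − f = Ma.
Rotation about the center: fR = Iα with I = (2/3)MR². No-slip gives a = αR, so f = (I/R²)a = (2/3)M a.
Substituting: Mg sinθ = (1 + 0.6667)Ma, so a = g sinθ/(1 + 0.6667) = (9.8) sin 24.0° / 1.667 = 2.392 m/s².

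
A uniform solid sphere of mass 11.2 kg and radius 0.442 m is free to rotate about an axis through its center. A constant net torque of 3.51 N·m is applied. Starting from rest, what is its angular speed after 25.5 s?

I = (2/5)MR² = (2/5)(11.2)(0.442)² = 0.8752 kg·m².
α = τ/I = 3.51/0.8752 = 4.010 rad/s².
ω = ω₀ + αt = 0 + (4.010)(25.5) = 102.3 rad/s.

ω ≈ 102 rad/s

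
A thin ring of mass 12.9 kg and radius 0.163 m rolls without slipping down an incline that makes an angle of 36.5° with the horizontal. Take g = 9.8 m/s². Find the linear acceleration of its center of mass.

Translation along the incline: Mg sinθ − f = Ma.
Rotation about the center: fR = Iα with I = MR². No-slip gives a = αR, so f = (I/R²)a = M a.
Substituting: Mg sinθ = (1 + 1.000)Ma, so a = g sinθ/(1 + 1.000) = (9.8) sin 36.5° / 2.000 = 2.915 m/s².

a ≈ 2.91 m/s²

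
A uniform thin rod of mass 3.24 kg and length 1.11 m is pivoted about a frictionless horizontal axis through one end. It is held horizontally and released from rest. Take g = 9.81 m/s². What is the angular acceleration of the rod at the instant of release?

α ≈ 13.3 rad/s²

About the pivot, I = (1/3)ML² = (1/3)(3.24)(1.11)² = 1.331 kg·m².
The weight acts at the center, a distance L/2 = 0.5550 m from the pivot; τ = Mg(L/2) = 17.64 N·m.
α = τ/I = 17.64/1.331 = 13.26 rad/s².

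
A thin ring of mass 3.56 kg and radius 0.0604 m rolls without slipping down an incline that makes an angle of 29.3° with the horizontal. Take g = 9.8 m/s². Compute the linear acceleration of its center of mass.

Translation along the incline: Mg sinθ − f = Ma.
Rotation about the center: fR = Iα with I = MR². No-slip gives a = αR, so f = (I/R²)a = M a.
Substituting: Mg sinθ = (1 + 1.000)Ma, so a = g sinθ/(1 + 1.000) = (9.8) sin 29.3° / 2.000 = 2.398 m/s².

a ≈ 2.40 m/s²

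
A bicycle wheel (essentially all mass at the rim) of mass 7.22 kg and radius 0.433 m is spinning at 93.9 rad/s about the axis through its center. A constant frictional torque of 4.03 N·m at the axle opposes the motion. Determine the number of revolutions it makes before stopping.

≈ 236 revolutions

I = MR² = (7.22)(0.433)² = 1.354 kg·m².
The net torque has magnitude 4.03 N·m, opposing ω.
|α| = τ/I = 4.030/1.354 = 2.977 rad/s² (deceleration).
ω² = ω₀² − 2|α|θ with ω = 0 ⇒ θ = ω₀²/(2|α|) = 1481 rad = 235.7 rev.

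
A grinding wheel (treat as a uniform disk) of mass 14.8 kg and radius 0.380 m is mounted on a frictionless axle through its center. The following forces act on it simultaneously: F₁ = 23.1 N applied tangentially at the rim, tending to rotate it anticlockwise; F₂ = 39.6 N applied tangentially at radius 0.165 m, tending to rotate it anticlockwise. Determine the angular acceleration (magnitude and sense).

I = ½MR² = (1/2)(14.8)(0.380)² = 1.069 kg·m².
Taking anticlockwise as positive: τ₁ = +(23.1)(0.380) = +8.778 N·m; τ₂ = +(39.6)(0.165) = +6.534 N·m.
Net torque τ = 15.31 N·m.
α = τ/I = 15.31/1.069 = 14.33 rad/s².

α ≈ 14.3 rad/s², anticlockwise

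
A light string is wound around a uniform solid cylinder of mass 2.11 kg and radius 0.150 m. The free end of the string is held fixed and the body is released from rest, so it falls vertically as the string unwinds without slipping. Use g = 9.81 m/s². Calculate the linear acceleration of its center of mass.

Translation: Mg − T = Ma. Rotation about the center: TR = Iα with I = ½MR².
With a = αR: T = (I/R²)a = (1/2)M a, so Mg = (1 + 0.5000)Ma.
a = g/(1 + 0.5000) = 9.81/1.500 = 6.540 m/s².

a ≈ 6.54 m/s²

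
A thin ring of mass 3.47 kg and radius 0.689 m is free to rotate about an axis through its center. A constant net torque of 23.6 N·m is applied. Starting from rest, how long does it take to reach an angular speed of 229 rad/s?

t ≈ 16.0 s

I = MR² = (3.47)(0.689)² = 1.647 kg·m².
α = τ/I = 23.6/1.647 = 14.33 rad/s².
ω = αt ⇒ t = ω/α = 229/14.33 = 15.98 s.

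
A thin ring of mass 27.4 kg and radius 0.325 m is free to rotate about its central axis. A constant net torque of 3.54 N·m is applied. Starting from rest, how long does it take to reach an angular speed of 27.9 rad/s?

t ≈ 22.8 s

I = MR² = (27.4)(0.325)² = 2.894 kg·m².
α = τ/I = 3.54/2.894 = 1.223 rad/s².
ω = αt ⇒ t = ω/α = 27.9/1.223 = 22.81 s.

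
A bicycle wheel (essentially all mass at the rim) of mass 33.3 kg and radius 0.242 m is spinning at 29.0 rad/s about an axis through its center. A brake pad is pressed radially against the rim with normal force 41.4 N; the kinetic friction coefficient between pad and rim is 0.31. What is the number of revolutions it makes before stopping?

I = MR² = (33.3)(0.242)² = 1.950 kg·m².
Friction force f = μN = (0.31)(41.4) = 12.83 N at the rim; torque magnitude τ = fR = 3.106 N·m, opposing ω.
|α| = τ/I = 3.106/1.950 = 1.593 rad/s² (deceleration).
ω² = ω₀² − 2|α|θ with ω = 0 ⇒ θ = ω₀²/(2|α|) = 264.0 rad = 42.02 rev.

≈ 42.0 revolutions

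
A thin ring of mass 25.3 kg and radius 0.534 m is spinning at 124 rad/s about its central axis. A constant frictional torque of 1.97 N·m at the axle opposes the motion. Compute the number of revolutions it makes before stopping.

I = MR² = (25.3)(0.534)² = 7.214 kg·m².
The net torque has magnitude 1.97 N·m, opposing ω.
|α| = τ/I = 1.970/7.214 = 0.2731 rad/s² (deceleration).
ω² = ω₀² − 2|α|θ with ω = 0 ⇒ θ = ω₀²/(2|α|) = 28150 rad = 4481 rev.

≈ 4480 revolutions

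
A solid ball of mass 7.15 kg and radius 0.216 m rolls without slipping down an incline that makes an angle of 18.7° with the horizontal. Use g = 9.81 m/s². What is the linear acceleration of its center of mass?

a ≈ 2.25 m/s²

Translation along the incline: Mg sinθ − f = Ma.
Rotation about the center: fR = Iα with I = (2/5)MR². No-slip gives a = αR, so f = (I/R²)a = (2/5)M a.
Substituting: Mg sinθ = (1 + 0.4000)Ma, so a = g sinθ/(1 + 0.4000) = (9.81) sin 18.7° / 1.400 = 2.247 m/s².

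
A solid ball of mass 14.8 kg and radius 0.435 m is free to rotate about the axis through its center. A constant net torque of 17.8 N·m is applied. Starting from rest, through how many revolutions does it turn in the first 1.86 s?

I = (2/5)MR² = (2/5)(14.8)(0.435)² = 1.120 kg·m².
α = τ/I = 17.8/1.120 = 15.89 rad/s².
θ = ½αt² = ½(15.89)(1.86)² = 27.49 rad.
Revolutions = θ/(2π) = 4.375.

≈ 4.37 revolutions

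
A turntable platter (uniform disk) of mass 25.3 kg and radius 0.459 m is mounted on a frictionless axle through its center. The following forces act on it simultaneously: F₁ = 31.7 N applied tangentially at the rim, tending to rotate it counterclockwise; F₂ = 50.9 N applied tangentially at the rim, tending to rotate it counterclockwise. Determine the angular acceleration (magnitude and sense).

I = ½MR² = (1/2)(25.3)(0.459)² = 2.665 kg·m².
Taking counterclockwise as positive: τ₁ = +(31.7)(0.459) = +14.55 N·m; τ₂ = +(50.9)(0.459) = +23.36 N·m.
Net torque τ = 37.91 N·m.
α = τ/I = 37.91/2.665 = 14.23 rad/s².

α ≈ 14.2 rad/s², counterclockwise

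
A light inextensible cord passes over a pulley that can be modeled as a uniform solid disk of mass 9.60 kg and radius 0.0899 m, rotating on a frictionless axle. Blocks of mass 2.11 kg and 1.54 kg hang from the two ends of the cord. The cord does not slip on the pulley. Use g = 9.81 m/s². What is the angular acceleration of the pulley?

I = ½MR² = (1/2)(9.60)(0.0899)² = 0.03879 kg·m².
Heavier block: m₁g − T₁ = m₁a. Lighter block: T₂ − m₂g = m₂a.
Pulley: (T₁ − T₂)R = Iα = I(a/R), so T₁ − T₂ = (I/R²)a = (1/2)M_p a = 4.800·a.
Adding the three: (m₁ − m₂)g = (m₁ + m₂ + 4.800)a, so a = (2.11 − 1.54)(9.81)/(2.11 + 1.54 + 4.800) = 0.6617 m/s².
α = a/R = 0.6617/0.0899 = 7.361 rad/s².

α ≈ 7.36 rad/s²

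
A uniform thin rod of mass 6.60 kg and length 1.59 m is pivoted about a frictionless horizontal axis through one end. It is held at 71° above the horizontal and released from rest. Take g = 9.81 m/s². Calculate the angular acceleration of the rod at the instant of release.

α ≈ 3.01 rad/s²

About the pivot, I = (1/3)ML² = (1/3)(6.60)(1.59)² = 5.562 kg·m².
The weight acts at the center, a distance L/2 = 0.7950 m from the pivot; τ = Mg(L/2) cos 71° = 16.76 N·m.
α = τ/I = 16.76/5.562 = 3.013 rad/s².
(Equivalently α = (3g/(2L)) cos 71° = 3.013 rad/s².)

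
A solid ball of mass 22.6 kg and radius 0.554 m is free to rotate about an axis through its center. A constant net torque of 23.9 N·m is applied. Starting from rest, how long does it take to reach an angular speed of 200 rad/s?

t ≈ 23.2 s

I = (2/5)MR² = (2/5)(22.6)(0.554)² = 2.775 kg·m².
α = τ/I = 23.9/2.775 = 8.614 rad/s².
ω = αt ⇒ t = ω/α = 200/8.614 = 23.22 s.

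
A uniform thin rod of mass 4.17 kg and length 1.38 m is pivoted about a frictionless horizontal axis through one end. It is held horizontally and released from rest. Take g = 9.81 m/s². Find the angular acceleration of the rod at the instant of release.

About the pivot, I = (1/3)ML² = (1/3)(4.17)(1.38)² = 2.647 kg·m².
The weight acts at the center, a distance L/2 = 0.6900 m from the pivot; τ = Mg(L/2) = 28.23 N·m.
α = τ/I = 28.23/2.647 = 10.66 rad/s².

α ≈ 10.7 rad/s²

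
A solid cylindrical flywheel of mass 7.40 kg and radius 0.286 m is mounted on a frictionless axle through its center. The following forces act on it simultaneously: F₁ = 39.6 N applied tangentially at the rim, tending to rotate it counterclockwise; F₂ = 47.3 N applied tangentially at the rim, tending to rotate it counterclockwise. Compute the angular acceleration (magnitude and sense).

α ≈ 82.1 rad/s², counterclockwise

I = ½MR² = (1/2)(7.40)(0.286)² = 0.3026 kg·m².
Taking counterclockwise as positive: τ₁ = +(39.6)(0.286) = +11.33 N·m; τ₂ = +(47.3)(0.286) = +13.53 N·m.
Net torque τ = 24.85 N·m.
α = τ/I = 24.85/0.3026 = 82.12 rad/s².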